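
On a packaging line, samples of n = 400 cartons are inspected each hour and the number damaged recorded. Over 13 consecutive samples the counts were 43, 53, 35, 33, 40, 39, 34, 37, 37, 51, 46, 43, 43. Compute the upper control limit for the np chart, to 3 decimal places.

59.290

p̄ = Σdᵢ / (k·n) = 534 / (13 × 400) = 0.10269
UCL = np̄ + 3·√(np̄(1−p̄)) = 41.0769 + 3 × √(41.0769×0.89731) = 41.0769 + 3 × 6.0711 = 59.2903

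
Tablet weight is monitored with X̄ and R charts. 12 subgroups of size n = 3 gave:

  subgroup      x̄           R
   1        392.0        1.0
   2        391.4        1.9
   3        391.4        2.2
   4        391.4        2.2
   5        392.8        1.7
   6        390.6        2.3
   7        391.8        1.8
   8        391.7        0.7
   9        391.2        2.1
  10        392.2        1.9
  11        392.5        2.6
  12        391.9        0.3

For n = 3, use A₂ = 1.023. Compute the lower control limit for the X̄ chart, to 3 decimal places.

X̄̄ = (392.0 + 391.4 + 391.4 + 391.4 + 392.8 + 390.6 + 391.8 + 391.7 + 391.2 + 392.2 + 392.5 + 391.9) / 12 = 4700.9000 / 12 = 391.7417
R̄ = (1.0 + 1.9 + 2.2 + 2.2 + 1.7 + 2.3 + 1.8 + 0.7 + 2.1 + 1.9 + 2.6 + 0.3) / 12 = 20.7000 / 12 = 1.7250
LCL = X̄̄ − A₂·R̄ = 391.7417 − 1.023 × 1.7250 = 389.9770

389.977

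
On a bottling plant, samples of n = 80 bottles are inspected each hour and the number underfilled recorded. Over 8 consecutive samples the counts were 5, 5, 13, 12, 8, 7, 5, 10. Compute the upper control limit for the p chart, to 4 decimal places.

p̄ = Σdᵢ / (k·n) = 65 / (8 × 80) = 0.10156
UCL = p̄ + 3·√(p̄(1−p̄)/n) = 0.10156 + 3 × √(0.10156×0.89844/80) = 0.10156 + 3 × 0.03377 = 0.20288

0.2029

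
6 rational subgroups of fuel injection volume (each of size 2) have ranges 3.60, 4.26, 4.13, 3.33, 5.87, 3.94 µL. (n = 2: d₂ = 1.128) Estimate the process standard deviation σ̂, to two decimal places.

R̄ = (3.60 + 4.26 + 4.13 + 3.33 + 5.87 + 3.94) / 6 = 4.1883
σ̂ = R̄ / d₂ = 4.1883 / 1.128 = 3.7131

3.71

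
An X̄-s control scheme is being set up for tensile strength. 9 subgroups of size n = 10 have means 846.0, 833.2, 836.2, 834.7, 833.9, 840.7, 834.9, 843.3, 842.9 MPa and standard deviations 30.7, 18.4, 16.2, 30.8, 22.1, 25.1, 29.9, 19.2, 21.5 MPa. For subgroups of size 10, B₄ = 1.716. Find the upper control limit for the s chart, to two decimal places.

40.78

s̄ = (30.7 + 18.4 + 16.2 + 30.8 + 22.1 + 25.1 + 29.9 + 19.2 + 21.5) / 9 = 23.7667
UCL_s = B₄·s̄ = 1.716 × 23.7667 = 40.7836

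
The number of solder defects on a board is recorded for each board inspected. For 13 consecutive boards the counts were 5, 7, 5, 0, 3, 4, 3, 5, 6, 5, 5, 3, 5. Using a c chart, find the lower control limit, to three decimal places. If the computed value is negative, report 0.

c̄ = (5 + 7 + 5 + 0 + 3 + 4 + 3 + 5 + 6 + 5 + 5 + 3 + 5) / 13 = 56 / 13 = 4.3077
LCL = c̄ − 3√c̄ = 4.3077 − 3 × 2.0755 = -1.9188 → 0 (cannot be negative)

0.000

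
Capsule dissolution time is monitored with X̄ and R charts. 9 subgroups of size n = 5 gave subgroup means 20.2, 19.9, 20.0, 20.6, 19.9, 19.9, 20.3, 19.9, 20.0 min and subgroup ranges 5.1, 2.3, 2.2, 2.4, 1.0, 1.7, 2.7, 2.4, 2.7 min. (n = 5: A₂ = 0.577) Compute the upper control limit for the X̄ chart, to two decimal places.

X̄̄ = (20.2 + 19.9 + 20.0 + 20.6 + 19.9 + 19.9 + 20.3 + 19.9 + 20.0) / 9 = 180.7000 / 9 = 20.0778
R̄ = (5.1 + 2.3 + 2.2 + 2.4 + 1.0 + 1.7 + 2.7 + 2.4 + 2.7) / 9 = 22.5000 / 9 = 2.5000
UCL = X̄̄ + A₂·R̄ = 20.0778 + 0.577 × 2.5000 = 21.5203

21.52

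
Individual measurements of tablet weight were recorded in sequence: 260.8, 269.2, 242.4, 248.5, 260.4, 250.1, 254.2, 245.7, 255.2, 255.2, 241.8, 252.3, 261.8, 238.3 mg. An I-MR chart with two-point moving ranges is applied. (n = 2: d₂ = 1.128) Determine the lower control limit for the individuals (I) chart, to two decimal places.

X̄ = (260.8 + 269.2 + 242.4 + 248.5 + 260.4 + 250.1 + 254.2 + 245.7 + 255.2 + 255.2 + 241.8 + 252.3 + 261.8 + 238.3) / 14 = 252.5643
Moving ranges: 8.4, 26.8, 6.1, 11.9, 10.3, 4.1, 8.5, 9.5, 0.0, 13.4, 10.5, 9.5, 23.5; M̄R̄ = 142.5000 / 13 = 10.9615
LCL = X̄ − 3·M̄R̄/d₂ = 252.5643 − 3 × 10.9615 / 1.128 = 223.4113

223.41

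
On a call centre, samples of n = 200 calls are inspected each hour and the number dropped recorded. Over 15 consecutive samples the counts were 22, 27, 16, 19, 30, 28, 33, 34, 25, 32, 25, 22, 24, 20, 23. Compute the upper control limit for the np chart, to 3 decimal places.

39.444

p̄ = Σdᵢ / (k·n) = 380 / (15 × 200) = 0.12667
UCL = np̄ + 3·√(np̄(1−p̄)) = 25.3333 + 3 × √(25.3333×0.87333) = 25.3333 + 3 × 4.7037 = 39.4443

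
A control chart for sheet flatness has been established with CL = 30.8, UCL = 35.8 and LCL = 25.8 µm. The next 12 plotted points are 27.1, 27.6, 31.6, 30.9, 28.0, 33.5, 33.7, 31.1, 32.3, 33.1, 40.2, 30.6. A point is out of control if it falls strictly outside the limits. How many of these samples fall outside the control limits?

Compare each point to [25.8, 35.8]: sample 11 = 40.2 > UCL.

1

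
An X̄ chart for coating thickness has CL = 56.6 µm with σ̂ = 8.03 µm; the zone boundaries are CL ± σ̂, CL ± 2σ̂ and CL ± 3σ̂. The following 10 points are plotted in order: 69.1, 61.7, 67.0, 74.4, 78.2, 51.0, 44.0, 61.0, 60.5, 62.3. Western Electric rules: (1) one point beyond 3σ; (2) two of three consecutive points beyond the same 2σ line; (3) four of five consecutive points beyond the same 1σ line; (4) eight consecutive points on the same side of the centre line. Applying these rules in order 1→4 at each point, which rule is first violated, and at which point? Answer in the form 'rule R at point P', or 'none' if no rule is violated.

Zone of each point (C = within 1σ̂, B = 1σ̂–2σ̂, A = 2σ̂–3σ̂, * = beyond 3σ̂; sign = side of CL): 1:+B, 2:+C, 3:+B, 4:+A, 5:+A, 6:-C, 7:-B, 8:+C, 9:+C, 10:+C
Rule 2 (two of three consecutive points beyond the same 2σ limit) is satisfied at point 5.

rule 2 at point 5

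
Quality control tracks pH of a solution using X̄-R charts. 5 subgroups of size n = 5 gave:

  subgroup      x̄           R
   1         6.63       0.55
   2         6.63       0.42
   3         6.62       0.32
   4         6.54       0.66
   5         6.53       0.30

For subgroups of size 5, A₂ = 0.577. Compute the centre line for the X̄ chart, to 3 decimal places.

X̄̄ = (6.63 + 6.63 + 6.62 + 6.54 + 6.53) / 5 = 32.9500 / 5 = 6.5900
CL = X̄̄ = 6.5900

6.590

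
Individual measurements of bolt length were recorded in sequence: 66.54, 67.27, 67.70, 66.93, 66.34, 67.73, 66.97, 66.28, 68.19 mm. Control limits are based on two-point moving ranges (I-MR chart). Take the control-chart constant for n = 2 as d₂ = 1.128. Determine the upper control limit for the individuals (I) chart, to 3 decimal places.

X̄ = (66.54 + 67.27 + 67.70 + 66.93 + 66.34 + 67.73 + 66.97 + 66.28 + 68.19) / 9 = 67.1056
Moving ranges: 0.73, 0.43, 0.77, 0.59, 1.39, 0.76, 0.69, 1.91; M̄R̄ = 7.2700 / 8 = 0.9087
UCL = X̄ + 3·M̄R̄/d₂ = 67.1056 + 3 × 0.9087 / 1.128 = 69.5224

69.522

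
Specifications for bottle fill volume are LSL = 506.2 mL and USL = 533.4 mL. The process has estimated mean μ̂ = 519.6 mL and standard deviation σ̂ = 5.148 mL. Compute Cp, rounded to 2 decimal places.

Cp = (USL − LSL) / (6σ̂) = (533.4 − 506.2) / (6 × 5.148) = 27.2000 / 30.8880 = 0.8806

0.88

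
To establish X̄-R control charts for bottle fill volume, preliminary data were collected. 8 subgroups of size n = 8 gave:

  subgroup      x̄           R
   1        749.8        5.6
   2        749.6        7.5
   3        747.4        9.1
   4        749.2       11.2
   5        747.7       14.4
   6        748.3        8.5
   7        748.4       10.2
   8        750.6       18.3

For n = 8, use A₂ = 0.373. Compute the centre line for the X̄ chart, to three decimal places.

748.875

X̄̄ = (749.8 + 749.6 + 747.4 + 749.2 + 747.7 + 748.3 + 748.4 + 750.6) / 8 = 5991.0000 / 8 = 748.8750
CL = X̄̄ = 748.8750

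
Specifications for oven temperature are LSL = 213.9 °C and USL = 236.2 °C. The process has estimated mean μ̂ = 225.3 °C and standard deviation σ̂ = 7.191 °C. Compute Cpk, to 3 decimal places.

0.505

Cpu = (USL − μ̂) / (3σ̂) = (236.2 − 225.3) / (3 × 7.191) = 0.5053; Cpl = (μ̂ − LSL) / (3σ̂) = (225.3 − 213.9) / (3 × 7.191) = 0.5284; Cpk = min(Cpu, Cpl) = 0.5053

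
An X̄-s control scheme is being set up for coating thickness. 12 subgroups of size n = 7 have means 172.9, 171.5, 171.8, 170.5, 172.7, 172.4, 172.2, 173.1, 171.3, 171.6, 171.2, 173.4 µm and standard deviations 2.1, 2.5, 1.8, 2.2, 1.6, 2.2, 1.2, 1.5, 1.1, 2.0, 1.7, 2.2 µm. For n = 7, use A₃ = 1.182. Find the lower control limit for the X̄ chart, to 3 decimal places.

X̄̄ = (172.9 + 171.5 + 171.8 + 170.5 + 172.7 + 172.4 + 172.2 + 173.1 + 171.3 + 171.6 + 171.2 + 173.4) / 12 = 172.0500
s̄ = (2.1 + 2.5 + 1.8 + 2.2 + 1.6 + 2.2 + 1.2 + 1.5 + 1.1 + 2.0 + 1.7 + 2.2) / 12 = 1.8417
LCL = X̄̄ − A₃·s̄ = 172.0500 − 1.182 × 1.8417 = 169.8731

169.873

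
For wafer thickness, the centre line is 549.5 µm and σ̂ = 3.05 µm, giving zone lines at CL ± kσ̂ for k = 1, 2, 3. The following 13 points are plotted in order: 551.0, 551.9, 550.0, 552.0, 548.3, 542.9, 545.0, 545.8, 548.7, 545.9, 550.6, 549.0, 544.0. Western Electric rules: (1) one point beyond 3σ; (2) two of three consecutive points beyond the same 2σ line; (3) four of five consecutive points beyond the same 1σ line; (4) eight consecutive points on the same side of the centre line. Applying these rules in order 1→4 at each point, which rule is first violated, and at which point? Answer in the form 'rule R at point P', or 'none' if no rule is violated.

Zone of each point (C = within 1σ̂, B = 1σ̂–2σ̂, A = 2σ̂–3σ̂, * = beyond 3σ̂; sign = side of CL): 1:+C, 2:+C, 3:+C, 4:+C, 5:-C, 6:-A, 7:-B, 8:-B, 9:-C, 10:-B, 11:+C, 12:-C, 13:-B
Rule 3 (four of five consecutive points beyond the same 1σ limit) is satisfied at point 10.

rule 3 at point 10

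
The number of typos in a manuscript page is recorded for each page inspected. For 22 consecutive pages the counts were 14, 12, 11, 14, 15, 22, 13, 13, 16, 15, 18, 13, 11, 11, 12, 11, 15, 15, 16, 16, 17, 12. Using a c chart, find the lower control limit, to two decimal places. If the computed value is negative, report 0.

2.88

c̄ = (14 + 12 + 11 + 14 + 15 + 22 + 13 + 13 + 16 + 15 + 18 + 13 + 11 + 11 + 12 + 11 + 15 + 15 + 16 + 16 + 17 + 12) / 22 = 312 / 22 = 14.1818
LCL = c̄ − 3√c̄ = 14.1818 − 3 × 3.7659 = 2.8842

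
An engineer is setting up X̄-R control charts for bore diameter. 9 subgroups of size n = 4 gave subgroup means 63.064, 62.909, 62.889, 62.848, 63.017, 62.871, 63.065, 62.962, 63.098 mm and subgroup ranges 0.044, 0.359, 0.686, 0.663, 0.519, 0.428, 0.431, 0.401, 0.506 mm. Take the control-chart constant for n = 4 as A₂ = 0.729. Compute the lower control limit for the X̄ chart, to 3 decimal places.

62.642

X̄̄ = (63.064 + 62.909 + 62.889 + 62.848 + 63.017 + 62.871 + 63.065 + 62.962 + 63.098) / 9 = 566.7230 / 9 = 62.9692
R̄ = (0.044 + 0.359 + 0.686 + 0.663 + 0.519 + 0.428 + 0.431 + 0.401 + 0.506) / 9 = 4.0370 / 9 = 0.4486
LCL = X̄̄ − A₂·R̄ = 62.9692 − 0.729 × 0.4486 = 62.6422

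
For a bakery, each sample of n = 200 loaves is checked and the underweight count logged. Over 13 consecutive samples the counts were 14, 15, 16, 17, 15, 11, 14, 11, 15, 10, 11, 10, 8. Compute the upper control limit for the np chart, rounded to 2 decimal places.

23.25

p̄ = Σdᵢ / (k·n) = 167 / (13 × 200) = 0.06423
UCL = np̄ + 3·√(np̄(1−p̄)) = 12.8462 + 3 × √(12.8462×0.93577) = 12.8462 + 3 × 3.4671 = 23.2476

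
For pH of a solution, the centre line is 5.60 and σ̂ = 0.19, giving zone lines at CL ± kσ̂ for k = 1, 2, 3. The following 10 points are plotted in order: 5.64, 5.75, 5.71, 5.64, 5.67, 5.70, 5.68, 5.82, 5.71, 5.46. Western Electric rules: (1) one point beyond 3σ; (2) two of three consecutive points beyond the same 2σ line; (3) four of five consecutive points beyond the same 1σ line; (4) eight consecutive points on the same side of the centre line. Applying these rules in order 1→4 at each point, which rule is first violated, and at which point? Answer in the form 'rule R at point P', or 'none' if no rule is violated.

rule 4 at point 8

Zone of each point (C = within 1σ̂, B = 1σ̂–2σ̂, A = 2σ̂–3σ̂, * = beyond 3σ̂; sign = side of CL): 1:+C, 2:+C, 3:+C, 4:+C, 5:+C, 6:+C, 7:+C, 8:+B, 9:+C, 10:-C
Rule 4 (eight consecutive points on the same side of the centre line) is satisfied at point 8.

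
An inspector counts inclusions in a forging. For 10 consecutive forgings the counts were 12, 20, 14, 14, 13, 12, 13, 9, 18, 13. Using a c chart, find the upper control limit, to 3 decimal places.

c̄ = (12 + 20 + 14 + 14 + 13 + 12 + 13 + 9 + 18 + 13) / 10 = 138 / 10 = 13.8000
UCL = c̄ + 3√c̄ = 13.8000 + 3 × √13.8000 = 13.8000 + 3 × 3.7148 = 24.9445

24.945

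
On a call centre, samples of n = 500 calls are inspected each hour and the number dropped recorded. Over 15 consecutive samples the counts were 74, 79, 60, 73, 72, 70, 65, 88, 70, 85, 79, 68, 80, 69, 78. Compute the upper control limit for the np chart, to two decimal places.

97.82

p̄ = Σdᵢ / (k·n) = 1110 / (15 × 500) = 0.14800
UCL = np̄ + 3·√(np̄(1−p̄)) = 74.0000 + 3 × √(74.0000×0.85200) = 74.0000 + 3 × 7.9403 = 97.8208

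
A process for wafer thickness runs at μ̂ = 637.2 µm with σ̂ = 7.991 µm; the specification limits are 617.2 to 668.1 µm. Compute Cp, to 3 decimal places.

Cp = (USL − LSL) / (6σ̂) = (668.1 − 617.2) / (6 × 7.991) = 50.9000 / 47.9460 = 1.0616

1.062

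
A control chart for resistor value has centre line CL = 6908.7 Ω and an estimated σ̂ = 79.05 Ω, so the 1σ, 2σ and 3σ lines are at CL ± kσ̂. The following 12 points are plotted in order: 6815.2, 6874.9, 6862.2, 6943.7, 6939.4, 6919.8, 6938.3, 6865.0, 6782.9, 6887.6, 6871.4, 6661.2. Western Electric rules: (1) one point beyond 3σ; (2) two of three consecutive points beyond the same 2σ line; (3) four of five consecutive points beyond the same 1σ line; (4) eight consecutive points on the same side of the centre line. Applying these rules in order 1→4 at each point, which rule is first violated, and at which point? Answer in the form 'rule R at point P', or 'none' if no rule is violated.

rule 1 at point 12

Zone of each point (C = within 1σ̂, B = 1σ̂–2σ̂, A = 2σ̂–3σ̂, * = beyond 3σ̂; sign = side of CL): 1:-B, 2:-C, 3:-C, 4:+C, 5:+C, 6:+C, 7:+C, 8:-C, 9:-B, 10:-C, 11:-C, 12:-*
Rule 1 (one point beyond the 3σ limits) is satisfied at point 12.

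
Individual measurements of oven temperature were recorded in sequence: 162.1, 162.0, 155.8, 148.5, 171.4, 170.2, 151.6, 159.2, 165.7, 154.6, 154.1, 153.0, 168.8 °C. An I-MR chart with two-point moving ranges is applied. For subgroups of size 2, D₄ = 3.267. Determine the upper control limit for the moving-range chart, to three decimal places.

26.926

Moving ranges: 0.1, 6.2, 7.3, 22.9, 1.2, 18.6, 7.6, 6.5, 11.1, 0.5, 1.1, 15.8; M̄R̄ = 98.9000 / 12 = 8.2417
UCL_MR = D₄·M̄R̄ = 3.267 × 8.2417 = 26.9255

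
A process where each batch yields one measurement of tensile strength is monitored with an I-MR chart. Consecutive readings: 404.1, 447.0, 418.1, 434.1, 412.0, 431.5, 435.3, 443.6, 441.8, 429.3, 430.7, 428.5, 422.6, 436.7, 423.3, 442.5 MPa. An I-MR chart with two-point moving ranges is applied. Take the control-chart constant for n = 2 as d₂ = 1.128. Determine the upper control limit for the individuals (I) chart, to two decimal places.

467.66

X̄ = (404.1 + 447.0 + 418.1 + 434.1 + 412.0 + 431.5 + 435.3 + 443.6 + 441.8 + 429.3 + 430.7 + 428.5 + 422.6 + 436.7 + 423.3 + 442.5) / 16 = 430.0688
Moving ranges: 42.9, 28.9, 16.0, 22.1, 19.5, 3.8, 8.3, 1.8, 12.5, 1.4, 2.2, 5.9, 14.1, 13.4, 19.2; M̄R̄ = 212.0000 / 15 = 14.1333
UCL = X̄ + 3·M̄R̄/d₂ = 430.0688 + 3 × 14.1333 / 1.128 = 467.6574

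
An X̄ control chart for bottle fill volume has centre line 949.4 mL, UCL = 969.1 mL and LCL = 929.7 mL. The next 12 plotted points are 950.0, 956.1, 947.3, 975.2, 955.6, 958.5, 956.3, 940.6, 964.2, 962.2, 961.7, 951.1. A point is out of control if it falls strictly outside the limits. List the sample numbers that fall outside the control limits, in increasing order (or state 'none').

4

Compare each point to [929.7, 969.1]: sample 4 = 975.2 > UCL.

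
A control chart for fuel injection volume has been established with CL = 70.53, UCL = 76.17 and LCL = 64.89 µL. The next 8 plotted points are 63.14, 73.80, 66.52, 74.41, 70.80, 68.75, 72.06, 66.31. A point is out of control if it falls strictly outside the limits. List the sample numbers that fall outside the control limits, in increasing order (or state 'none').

1

Compare each point to [64.89, 76.17]: sample 1 = 63.14 < LCL.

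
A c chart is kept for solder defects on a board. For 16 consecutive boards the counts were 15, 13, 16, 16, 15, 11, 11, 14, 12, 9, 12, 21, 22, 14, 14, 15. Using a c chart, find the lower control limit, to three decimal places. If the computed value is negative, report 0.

c̄ = (15 + 13 + 16 + 16 + 15 + 11 + 11 + 14 + 12 + 9 + 12 + 21 + 22 + 14 + 14 + 15) / 16 = 230 / 16 = 14.3750
LCL = c̄ − 3√c̄ = 14.3750 − 3 × 3.7914 = 3.0007

3.001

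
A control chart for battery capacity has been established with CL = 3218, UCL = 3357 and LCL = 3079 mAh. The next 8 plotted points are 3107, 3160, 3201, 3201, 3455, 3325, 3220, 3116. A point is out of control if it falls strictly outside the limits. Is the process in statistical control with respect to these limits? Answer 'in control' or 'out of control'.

Compare each point to [3079, 3357]: sample 5 = 3455 > UCL.

out of control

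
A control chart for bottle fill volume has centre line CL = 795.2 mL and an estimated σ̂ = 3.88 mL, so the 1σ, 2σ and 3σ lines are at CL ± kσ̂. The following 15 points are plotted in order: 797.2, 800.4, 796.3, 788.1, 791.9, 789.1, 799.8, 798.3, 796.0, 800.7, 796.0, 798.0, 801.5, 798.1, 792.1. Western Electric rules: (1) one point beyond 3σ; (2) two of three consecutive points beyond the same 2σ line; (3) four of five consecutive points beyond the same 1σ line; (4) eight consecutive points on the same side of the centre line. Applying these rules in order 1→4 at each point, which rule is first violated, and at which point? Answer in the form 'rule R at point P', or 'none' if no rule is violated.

Zone of each point (C = within 1σ̂, B = 1σ̂–2σ̂, A = 2σ̂–3σ̂, * = beyond 3σ̂; sign = side of CL): 1:+C, 2:+B, 3:+C, 4:-B, 5:-C, 6:-B, 7:+B, 8:+C, 9:+C, 10:+B, 11:+C, 12:+C, 13:+B, 14:+C, 15:-C
Rule 4 (eight consecutive points on the same side of the centre line) is satisfied at point 14.

rule 4 at point 14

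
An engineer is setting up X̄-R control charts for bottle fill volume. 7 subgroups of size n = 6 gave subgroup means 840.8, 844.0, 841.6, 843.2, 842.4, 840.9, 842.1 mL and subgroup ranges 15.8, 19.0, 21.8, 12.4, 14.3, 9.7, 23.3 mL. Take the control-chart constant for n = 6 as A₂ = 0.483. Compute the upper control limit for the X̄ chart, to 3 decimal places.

850.168

X̄̄ = (840.8 + 844.0 + 841.6 + 843.2 + 842.4 + 840.9 + 842.1) / 7 = 5895.0000 / 7 = 842.1429
R̄ = (15.8 + 19.0 + 21.8 + 12.4 + 14.3 + 9.7 + 23.3) / 7 = 116.3000 / 7 = 16.6143
UCL = X̄̄ + A₂·R̄ = 842.1429 + 0.483 × 16.6143 = 850.1676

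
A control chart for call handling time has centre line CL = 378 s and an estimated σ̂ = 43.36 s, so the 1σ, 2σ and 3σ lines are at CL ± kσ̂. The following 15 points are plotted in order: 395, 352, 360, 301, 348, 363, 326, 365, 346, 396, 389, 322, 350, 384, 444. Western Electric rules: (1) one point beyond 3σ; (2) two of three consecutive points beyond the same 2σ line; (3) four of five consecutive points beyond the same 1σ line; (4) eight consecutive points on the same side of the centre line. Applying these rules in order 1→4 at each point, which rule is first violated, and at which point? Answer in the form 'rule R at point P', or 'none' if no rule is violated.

Zone of each point (C = within 1σ̂, B = 1σ̂–2σ̂, A = 2σ̂–3σ̂, * = beyond 3σ̂; sign = side of CL): 1:+C, 2:-C, 3:-C, 4:-B, 5:-C, 6:-C, 7:-B, 8:-C, 9:-C, 10:+C, 11:+C, 12:-B, 13:-C, 14:+C, 15:+B
Rule 4 (eight consecutive points on the same side of the centre line) is satisfied at point 9.

rule 4 at point 9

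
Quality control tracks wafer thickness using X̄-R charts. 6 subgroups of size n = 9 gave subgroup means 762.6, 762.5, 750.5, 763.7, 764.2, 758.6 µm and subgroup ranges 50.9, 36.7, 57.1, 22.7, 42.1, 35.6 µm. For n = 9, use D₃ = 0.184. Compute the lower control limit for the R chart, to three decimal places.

7.516

R̄ = (50.9 + 36.7 + 57.1 + 22.7 + 42.1 + 35.6) / 6 = 245.1000 / 6 = 40.8500
LCL_R = D₃·R̄ = 0.184 × 40.8500 = 7.5164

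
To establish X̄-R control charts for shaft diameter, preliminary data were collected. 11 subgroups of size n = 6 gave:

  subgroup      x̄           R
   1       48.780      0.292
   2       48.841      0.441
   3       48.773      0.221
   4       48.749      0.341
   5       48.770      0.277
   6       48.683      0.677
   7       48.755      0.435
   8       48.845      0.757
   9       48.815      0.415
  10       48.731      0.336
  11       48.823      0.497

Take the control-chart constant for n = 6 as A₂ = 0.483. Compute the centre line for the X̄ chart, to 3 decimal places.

48.779

X̄̄ = (48.780 + 48.841 + 48.773 + 48.749 + 48.770 + 48.683 + 48.755 + 48.845 + 48.815 + 48.731 + 48.823) / 11 = 536.5650 / 11 = 48.7786
CL = X̄̄ = 48.7786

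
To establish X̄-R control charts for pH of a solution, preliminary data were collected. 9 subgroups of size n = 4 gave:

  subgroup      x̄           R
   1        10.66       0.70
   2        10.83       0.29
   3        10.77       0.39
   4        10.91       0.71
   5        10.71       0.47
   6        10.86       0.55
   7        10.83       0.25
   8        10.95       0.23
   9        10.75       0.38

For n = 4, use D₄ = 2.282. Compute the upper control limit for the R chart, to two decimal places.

R̄ = (0.70 + 0.29 + 0.39 + 0.71 + 0.47 + 0.55 + 0.25 + 0.23 + 0.38) / 9 = 3.9700 / 9 = 0.4411
UCL_R = D₄·R̄ = 2.282 × 0.4411 = 1.0066

1.01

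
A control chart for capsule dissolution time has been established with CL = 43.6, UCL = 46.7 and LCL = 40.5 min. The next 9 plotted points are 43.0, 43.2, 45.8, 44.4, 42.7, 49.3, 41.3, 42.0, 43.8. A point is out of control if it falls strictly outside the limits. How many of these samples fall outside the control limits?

1

Compare each point to [40.5, 46.7]: sample 6 = 49.3 > UCL.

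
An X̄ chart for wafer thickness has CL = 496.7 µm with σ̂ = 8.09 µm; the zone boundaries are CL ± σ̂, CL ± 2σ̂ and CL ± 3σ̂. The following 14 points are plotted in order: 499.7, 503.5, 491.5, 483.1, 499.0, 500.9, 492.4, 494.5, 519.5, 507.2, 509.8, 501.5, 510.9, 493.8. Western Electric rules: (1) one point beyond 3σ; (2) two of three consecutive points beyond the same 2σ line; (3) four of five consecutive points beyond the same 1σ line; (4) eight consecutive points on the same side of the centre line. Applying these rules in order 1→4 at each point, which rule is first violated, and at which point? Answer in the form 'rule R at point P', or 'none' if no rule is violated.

rule 3 at point 13

Zone of each point (C = within 1σ̂, B = 1σ̂–2σ̂, A = 2σ̂–3σ̂, * = beyond 3σ̂; sign = side of CL): 1:+C, 2:+C, 3:-C, 4:-B, 5:+C, 6:+C, 7:-C, 8:-C, 9:+A, 10:+B, 11:+B, 12:+C, 13:+B, 14:-C
Rule 3 (four of five consecutive points beyond the same 1σ limit) is satisfied at point 13.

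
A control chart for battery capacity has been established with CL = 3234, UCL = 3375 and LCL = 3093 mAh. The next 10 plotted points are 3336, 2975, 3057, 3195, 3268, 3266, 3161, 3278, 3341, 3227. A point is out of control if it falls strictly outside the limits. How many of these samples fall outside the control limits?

Compare each point to [3093, 3375]: sample 2 = 2975 < LCL; sample 3 = 3057 < LCL.

2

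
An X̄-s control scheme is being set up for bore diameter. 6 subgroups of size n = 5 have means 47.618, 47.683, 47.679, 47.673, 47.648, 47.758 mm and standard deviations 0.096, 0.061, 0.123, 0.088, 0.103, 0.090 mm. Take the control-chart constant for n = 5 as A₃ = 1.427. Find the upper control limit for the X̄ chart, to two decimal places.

47.81

X̄̄ = (47.618 + 47.683 + 47.679 + 47.673 + 47.648 + 47.758) / 6 = 47.6765
s̄ = (0.096 + 0.061 + 0.123 + 0.088 + 0.103 + 0.090) / 6 = 0.0935
UCL = X̄̄ + A₃·s̄ = 47.6765 + 1.427 × 0.0935 = 47.8099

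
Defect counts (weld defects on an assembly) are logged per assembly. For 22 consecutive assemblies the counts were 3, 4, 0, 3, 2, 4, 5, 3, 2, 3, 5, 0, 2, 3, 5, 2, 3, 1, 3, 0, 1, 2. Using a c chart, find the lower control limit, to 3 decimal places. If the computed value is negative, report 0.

0.000

c̄ = (3 + 4 + 0 + 3 + 2 + 4 + 5 + 3 + 2 + 3 + 5 + 0 + 2 + 3 + 5 + 2 + 3 + 1 + 3 + 0 + 1 + 2) / 22 = 56 / 22 = 2.5455
LCL = c̄ − 3√c̄ = 2.5455 − 3 × 1.5954 = -2.2409 → 0 (cannot be negative)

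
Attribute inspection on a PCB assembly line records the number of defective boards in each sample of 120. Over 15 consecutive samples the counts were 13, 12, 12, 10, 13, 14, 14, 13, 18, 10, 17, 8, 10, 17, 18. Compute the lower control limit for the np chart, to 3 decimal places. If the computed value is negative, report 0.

2.961

p̄ = Σdᵢ / (k·n) = 199 / (15 × 120) = 0.11056
LCL = np̄ − 3·√(np̄(1−p̄)) = 13.2667 − 3 × 3.4351 = 2.9613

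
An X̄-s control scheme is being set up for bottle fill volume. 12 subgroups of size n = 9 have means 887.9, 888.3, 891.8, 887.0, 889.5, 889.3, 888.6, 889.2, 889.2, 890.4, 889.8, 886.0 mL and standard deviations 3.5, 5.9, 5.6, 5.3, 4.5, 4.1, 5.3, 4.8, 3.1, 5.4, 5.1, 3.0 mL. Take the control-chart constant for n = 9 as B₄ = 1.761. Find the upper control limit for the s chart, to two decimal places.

s̄ = (3.5 + 5.9 + 5.6 + 5.3 + 4.5 + 4.1 + 5.3 + 4.8 + 3.1 + 5.4 + 5.1 + 3.0) / 12 = 4.6333
UCL_s = B₄·s̄ = 1.761 × 4.6333 = 8.1593

8.16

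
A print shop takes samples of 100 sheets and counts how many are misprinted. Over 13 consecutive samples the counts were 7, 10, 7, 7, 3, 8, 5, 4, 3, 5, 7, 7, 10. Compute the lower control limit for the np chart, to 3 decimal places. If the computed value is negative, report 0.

0.000

p̄ = Σdᵢ / (k·n) = 83 / (13 × 100) = 0.06385
LCL = np̄ − 3·√(np̄(1−p̄)) = 6.3846 − 3 × 2.4448 = -0.9497 → 0 (negative, so LCL = 0)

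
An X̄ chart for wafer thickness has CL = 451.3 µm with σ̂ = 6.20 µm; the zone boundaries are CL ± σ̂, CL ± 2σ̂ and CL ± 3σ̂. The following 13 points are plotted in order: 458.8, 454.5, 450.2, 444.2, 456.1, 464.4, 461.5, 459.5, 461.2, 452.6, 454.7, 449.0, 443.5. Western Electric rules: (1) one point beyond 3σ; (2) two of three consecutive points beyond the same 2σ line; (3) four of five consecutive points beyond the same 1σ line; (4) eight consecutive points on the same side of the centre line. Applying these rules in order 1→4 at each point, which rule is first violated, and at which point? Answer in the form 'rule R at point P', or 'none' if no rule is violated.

Zone of each point (C = within 1σ̂, B = 1σ̂–2σ̂, A = 2σ̂–3σ̂, * = beyond 3σ̂; sign = side of CL): 1:+B, 2:+C, 3:-C, 4:-B, 5:+C, 6:+A, 7:+B, 8:+B, 9:+B, 10:+C, 11:+C, 12:-C, 13:-B
Rule 3 (four of five consecutive points beyond the same 1σ limit) is satisfied at point 9.

rule 3 at point 9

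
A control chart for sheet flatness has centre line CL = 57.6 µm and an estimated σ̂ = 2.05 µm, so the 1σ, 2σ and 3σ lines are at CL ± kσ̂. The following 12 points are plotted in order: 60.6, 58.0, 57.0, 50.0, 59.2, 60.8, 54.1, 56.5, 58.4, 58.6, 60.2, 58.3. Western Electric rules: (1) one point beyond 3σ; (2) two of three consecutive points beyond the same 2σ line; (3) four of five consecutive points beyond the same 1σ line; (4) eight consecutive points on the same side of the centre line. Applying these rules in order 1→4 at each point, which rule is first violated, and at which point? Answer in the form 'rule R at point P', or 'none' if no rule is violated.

rule 1 at point 4

Zone of each point (C = within 1σ̂, B = 1σ̂–2σ̂, A = 2σ̂–3σ̂, * = beyond 3σ̂; sign = side of CL): 1:+B, 2:+C, 3:-C, 4:-*, 5:+C, 6:+B, 7:-B, 8:-C, 9:+C, 10:+C, 11:+B, 12:+C
Rule 1 (one point beyond the 3σ limits) is satisfied at point 4.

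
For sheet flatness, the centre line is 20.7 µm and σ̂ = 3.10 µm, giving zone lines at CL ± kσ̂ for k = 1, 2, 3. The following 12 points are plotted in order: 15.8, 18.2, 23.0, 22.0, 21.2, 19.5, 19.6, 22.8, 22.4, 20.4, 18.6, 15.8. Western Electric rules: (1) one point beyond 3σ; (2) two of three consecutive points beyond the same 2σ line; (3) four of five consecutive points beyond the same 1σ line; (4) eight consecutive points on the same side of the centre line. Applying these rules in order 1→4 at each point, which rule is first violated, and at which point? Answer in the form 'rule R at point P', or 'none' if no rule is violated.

none

Zone of each point (C = within 1σ̂, B = 1σ̂–2σ̂, A = 2σ̂–3σ̂, * = beyond 3σ̂; sign = side of CL): 1:-B, 2:-C, 3:+C, 4:+C, 5:+C, 6:-C, 7:-C, 8:+C, 9:+C, 10:-C, 11:-C, 12:-B
No rule fires across all 12 points.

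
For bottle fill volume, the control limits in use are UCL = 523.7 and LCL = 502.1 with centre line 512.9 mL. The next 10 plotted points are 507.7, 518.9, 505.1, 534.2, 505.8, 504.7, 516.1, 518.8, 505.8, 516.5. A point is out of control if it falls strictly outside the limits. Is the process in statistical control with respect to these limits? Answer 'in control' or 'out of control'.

Compare each point to [502.1, 523.7]: sample 4 = 534.2 > UCL.

out of control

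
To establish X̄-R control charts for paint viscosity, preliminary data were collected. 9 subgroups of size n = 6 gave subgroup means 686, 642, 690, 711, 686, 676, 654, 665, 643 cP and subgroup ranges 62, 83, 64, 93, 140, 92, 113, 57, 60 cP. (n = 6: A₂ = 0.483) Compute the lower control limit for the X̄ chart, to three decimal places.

631.554

X̄̄ = (686 + 642 + 690 + 711 + 686 + 676 + 654 + 665 + 643) / 9 = 6053.0000 / 9 = 672.5556
R̄ = (62 + 83 + 64 + 93 + 140 + 92 + 113 + 57 + 60) / 9 = 764.0000 / 9 = 84.8889
LCL = X̄̄ − A₂·R̄ = 672.5556 − 0.483 × 84.8889 = 631.5542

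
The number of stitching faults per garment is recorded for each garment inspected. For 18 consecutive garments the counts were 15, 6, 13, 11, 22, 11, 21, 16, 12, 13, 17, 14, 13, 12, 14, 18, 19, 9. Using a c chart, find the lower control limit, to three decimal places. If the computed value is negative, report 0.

2.909

c̄ = (15 + 6 + 13 + 11 + 22 + 11 + 21 + 16 + 12 + 13 + 17 + 14 + 13 + 12 + 14 + 18 + 19 + 9) / 18 = 256 / 18 = 14.2222
LCL = c̄ − 3√c̄ = 14.2222 − 3 × 3.7712 = 2.9085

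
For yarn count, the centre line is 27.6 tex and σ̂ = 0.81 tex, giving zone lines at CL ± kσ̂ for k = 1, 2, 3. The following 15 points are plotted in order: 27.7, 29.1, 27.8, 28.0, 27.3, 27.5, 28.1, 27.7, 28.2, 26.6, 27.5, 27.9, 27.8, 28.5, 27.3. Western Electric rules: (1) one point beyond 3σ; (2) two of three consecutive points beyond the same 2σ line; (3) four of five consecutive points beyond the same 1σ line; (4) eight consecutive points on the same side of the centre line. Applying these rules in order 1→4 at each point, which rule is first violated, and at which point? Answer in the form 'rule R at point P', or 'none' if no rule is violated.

Zone of each point (C = within 1σ̂, B = 1σ̂–2σ̂, A = 2σ̂–3σ̂, * = beyond 3σ̂; sign = side of CL): 1:+C, 2:+B, 3:+C, 4:+C, 5:-C, 6:-C, 7:+C, 8:+C, 9:+C, 10:-B, 11:-C, 12:+C, 13:+C, 14:+B, 15:-C
No rule fires across all 15 points.

none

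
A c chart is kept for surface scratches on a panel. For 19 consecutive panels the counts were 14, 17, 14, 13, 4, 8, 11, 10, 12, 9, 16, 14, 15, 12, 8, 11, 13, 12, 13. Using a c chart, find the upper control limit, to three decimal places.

22.241

c̄ = (14 + 17 + 14 + 13 + 4 + 8 + 11 + 10 + 12 + 9 + 16 + 14 + 15 + 12 + 8 + 11 + 13 + 12 + 13) / 19 = 226 / 19 = 11.8947
UCL = c̄ + 3√c̄ = 11.8947 + 3 × √11.8947 = 11.8947 + 3 × 3.4489 = 22.2414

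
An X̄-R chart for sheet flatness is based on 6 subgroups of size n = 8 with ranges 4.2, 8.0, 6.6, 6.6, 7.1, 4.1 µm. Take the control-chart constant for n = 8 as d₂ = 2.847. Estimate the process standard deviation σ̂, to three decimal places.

R̄ = (4.2 + 8.0 + 6.6 + 6.6 + 7.1 + 4.1) / 6 = 6.1000
σ̂ = R̄ / d₂ = 6.1000 / 2.847 = 2.1426

2.143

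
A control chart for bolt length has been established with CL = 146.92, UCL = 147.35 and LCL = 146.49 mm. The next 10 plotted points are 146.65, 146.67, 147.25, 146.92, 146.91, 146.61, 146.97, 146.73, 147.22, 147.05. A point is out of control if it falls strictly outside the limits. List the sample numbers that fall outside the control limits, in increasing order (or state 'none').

All 10 points lie within [146.49, 147.35].

none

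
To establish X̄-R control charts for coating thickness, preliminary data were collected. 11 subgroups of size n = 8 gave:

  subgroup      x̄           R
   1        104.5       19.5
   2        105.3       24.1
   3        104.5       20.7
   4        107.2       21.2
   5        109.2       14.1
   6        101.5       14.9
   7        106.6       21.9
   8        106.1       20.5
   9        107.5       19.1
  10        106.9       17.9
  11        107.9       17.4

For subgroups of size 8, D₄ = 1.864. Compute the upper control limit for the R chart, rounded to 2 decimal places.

R̄ = (19.5 + 24.1 + 20.7 + 21.2 + 14.1 + 14.9 + 21.9 + 20.5 + 19.1 + 17.9 + 17.4) / 11 = 211.3000 / 11 = 19.2091
UCL_R = D₄·R̄ = 1.864 × 19.2091 = 35.8057

35.81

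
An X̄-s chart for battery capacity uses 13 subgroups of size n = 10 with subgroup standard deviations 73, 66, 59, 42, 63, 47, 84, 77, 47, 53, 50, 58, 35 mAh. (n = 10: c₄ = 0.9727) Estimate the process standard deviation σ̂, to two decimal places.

s̄ = (73 + 66 + 59 + 42 + 63 + 47 + 84 + 77 + 47 + 53 + 50 + 58 + 35) / 13 = 58.0000
σ̂ = s̄ / c₄ = 58.0000 / 0.9727 = 59.6278

59.63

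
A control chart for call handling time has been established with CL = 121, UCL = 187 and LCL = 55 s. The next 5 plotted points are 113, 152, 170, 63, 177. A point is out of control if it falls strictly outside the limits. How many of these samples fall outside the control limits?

All 5 points lie within [55, 187].

0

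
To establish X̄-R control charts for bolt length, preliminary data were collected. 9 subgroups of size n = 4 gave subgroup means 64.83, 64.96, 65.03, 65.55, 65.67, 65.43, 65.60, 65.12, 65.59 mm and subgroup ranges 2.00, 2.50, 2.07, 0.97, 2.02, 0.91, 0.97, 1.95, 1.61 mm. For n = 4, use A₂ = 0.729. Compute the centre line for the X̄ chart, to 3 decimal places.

X̄̄ = (64.83 + 64.96 + 65.03 + 65.55 + 65.67 + 65.43 + 65.60 + 65.12 + 65.59) / 9 = 587.7800 / 9 = 65.3089
CL = X̄̄ = 65.3089

65.309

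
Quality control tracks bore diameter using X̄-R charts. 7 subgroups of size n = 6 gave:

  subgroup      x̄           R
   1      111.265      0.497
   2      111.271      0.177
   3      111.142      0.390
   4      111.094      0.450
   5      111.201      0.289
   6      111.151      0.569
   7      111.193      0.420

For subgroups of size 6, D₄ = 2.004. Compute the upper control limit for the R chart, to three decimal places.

0.799

R̄ = (0.497 + 0.177 + 0.390 + 0.450 + 0.289 + 0.569 + 0.420) / 7 = 2.7920 / 7 = 0.3989
UCL_R = D₄·R̄ = 2.004 × 0.3989 = 0.7993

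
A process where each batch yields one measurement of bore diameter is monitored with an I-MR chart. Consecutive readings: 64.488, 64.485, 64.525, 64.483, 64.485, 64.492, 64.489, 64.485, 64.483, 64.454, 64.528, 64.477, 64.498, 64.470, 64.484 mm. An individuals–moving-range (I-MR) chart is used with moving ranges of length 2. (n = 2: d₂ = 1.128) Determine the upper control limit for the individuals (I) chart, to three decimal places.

64.549

X̄ = (64.488 + 64.485 + 64.525 + 64.483 + 64.485 + 64.492 + 64.489 + 64.485 + 64.483 + 64.454 + 64.528 + 64.477 + 64.498 + 64.470 + 64.484) / 15 = 64.4884
Moving ranges: 0.003, 0.040, 0.042, 0.002, 0.007, 0.003, 0.004, 0.002, 0.029, 0.074, 0.051, 0.021, 0.028, 0.014; M̄R̄ = 0.3200 / 14 = 0.0229
UCL = X̄ + 3·M̄R̄/d₂ = 64.4884 + 3 × 0.0229 / 1.128 = 64.5492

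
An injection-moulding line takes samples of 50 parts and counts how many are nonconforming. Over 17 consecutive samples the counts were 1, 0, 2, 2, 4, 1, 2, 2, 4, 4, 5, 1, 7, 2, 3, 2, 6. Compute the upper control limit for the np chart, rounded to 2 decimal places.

p̄ = Σdᵢ / (k·n) = 48 / (17 × 50) = 0.05647
UCL = np̄ + 3·√(np̄(1−p̄)) = 2.8235 + 3 × √(2.8235×0.94353) = 2.8235 + 3 × 1.6322 = 7.7201

7.72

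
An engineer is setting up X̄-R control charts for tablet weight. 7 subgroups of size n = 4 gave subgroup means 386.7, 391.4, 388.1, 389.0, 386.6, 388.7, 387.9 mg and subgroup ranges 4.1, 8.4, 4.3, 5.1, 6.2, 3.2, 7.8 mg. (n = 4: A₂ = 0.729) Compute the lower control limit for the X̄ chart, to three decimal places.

X̄̄ = (386.7 + 391.4 + 388.1 + 389.0 + 386.6 + 388.7 + 387.9) / 7 = 2718.4000 / 7 = 388.3429
R̄ = (4.1 + 8.4 + 4.3 + 5.1 + 6.2 + 3.2 + 7.8) / 7 = 39.1000 / 7 = 5.5857
LCL = X̄̄ − A₂·R̄ = 388.3429 − 0.729 × 5.5857 = 384.2709

384.271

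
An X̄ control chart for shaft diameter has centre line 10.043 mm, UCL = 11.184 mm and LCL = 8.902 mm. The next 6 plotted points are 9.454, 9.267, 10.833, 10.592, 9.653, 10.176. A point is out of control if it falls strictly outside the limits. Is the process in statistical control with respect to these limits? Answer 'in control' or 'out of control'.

All 6 points lie within [8.902, 11.184].

in control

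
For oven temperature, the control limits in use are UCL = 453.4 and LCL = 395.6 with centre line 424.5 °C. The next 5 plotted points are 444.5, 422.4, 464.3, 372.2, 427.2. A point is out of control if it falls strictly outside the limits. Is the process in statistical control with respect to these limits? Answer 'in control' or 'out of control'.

Compare each point to [395.6, 453.4]: sample 3 = 464.3 > UCL; sample 4 = 372.2 < LCL.

out of control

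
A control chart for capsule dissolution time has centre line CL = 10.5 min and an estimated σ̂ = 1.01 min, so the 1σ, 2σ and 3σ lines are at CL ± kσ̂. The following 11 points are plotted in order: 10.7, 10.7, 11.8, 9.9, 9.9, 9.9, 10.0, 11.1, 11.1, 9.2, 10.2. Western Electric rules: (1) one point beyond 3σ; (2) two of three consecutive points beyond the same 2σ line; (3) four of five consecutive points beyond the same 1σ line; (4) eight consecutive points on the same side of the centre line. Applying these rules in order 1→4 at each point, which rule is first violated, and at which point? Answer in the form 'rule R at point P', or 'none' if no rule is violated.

none

Zone of each point (C = within 1σ̂, B = 1σ̂–2σ̂, A = 2σ̂–3σ̂, * = beyond 3σ̂; sign = side of CL): 1:+C, 2:+C, 3:+B, 4:-C, 5:-C, 6:-C, 7:-C, 8:+C, 9:+C, 10:-B, 11:-C
No rule fires across all 11 points.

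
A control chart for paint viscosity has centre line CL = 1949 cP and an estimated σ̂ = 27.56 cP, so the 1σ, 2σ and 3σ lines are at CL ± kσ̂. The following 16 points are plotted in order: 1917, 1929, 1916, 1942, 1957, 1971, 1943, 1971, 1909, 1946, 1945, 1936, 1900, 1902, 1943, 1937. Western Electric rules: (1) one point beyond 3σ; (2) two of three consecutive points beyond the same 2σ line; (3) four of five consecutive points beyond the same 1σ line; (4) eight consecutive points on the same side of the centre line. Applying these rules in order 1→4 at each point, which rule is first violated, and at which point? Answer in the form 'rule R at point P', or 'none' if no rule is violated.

Zone of each point (C = within 1σ̂, B = 1σ̂–2σ̂, A = 2σ̂–3σ̂, * = beyond 3σ̂; sign = side of CL): 1:-B, 2:-C, 3:-B, 4:-C, 5:+C, 6:+C, 7:-C, 8:+C, 9:-B, 10:-C, 11:-C, 12:-C, 13:-B, 14:-B, 15:-C, 16:-C
Rule 4 (eight consecutive points on the same side of the centre line) is satisfied at point 16.

rule 4 at point 16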